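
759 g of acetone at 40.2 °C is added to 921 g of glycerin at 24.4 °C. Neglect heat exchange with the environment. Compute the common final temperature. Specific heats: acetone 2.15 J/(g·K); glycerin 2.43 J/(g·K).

T_f ≈ 31.1 °C

Set heat shed by the hot body equal to heat absorbed by the cold body:
759*2.15*(40.2 − T) = 921*2.43*(T − 24.4)
1631.8(40.2 − T) = 2238(T − 24.4)
3869.9 T = 120208  ⇒  T ≈ 31.06 °C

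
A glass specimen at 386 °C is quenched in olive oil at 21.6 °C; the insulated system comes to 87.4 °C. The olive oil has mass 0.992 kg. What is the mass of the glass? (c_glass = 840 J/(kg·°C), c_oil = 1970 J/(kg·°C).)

m ≈ 0.513 kg

Heat lost by the glass = heat gained by the oil:
m×840×(386 − 87.4) = 0.992×1970×(87.4 − 21.6)
250824 m = 128589  ⇒  m ≈ 0.5127 kg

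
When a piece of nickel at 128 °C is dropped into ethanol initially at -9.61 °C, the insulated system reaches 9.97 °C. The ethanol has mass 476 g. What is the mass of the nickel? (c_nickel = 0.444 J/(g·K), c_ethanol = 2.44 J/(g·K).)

Heat lost by the nickel = heat gained by the ethanol:
m·0.444·(128 − 9.97) = 476·2.44·(9.97 − (-9.61))
52.41 m = 22741  ⇒  m ≈ 433.9 g

m ≈ 434 g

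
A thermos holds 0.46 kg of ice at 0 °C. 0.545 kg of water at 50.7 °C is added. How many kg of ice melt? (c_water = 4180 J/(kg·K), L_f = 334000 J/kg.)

Water can give up m c ΔT = 0.545×4180×50.7 = 115500 J before reaching 0 °C.
To melt every bit of ice: 0.46×334000 = 153640 J.
Since 115500 < 153640 J, not all the ice melts; equilibrium is at 0 °C.
m_melt = 115500 / L_f = 0.3458 kg.

m_melted ≈ 0.346 kg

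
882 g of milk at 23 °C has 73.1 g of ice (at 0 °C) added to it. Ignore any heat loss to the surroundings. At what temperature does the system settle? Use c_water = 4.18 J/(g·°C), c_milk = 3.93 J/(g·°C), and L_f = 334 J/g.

Conservation of energy gives ΣQ = 0:
melt ice: 73.1×334 = 24415; warm the meltwater: 305.56 T; milk cools: 882×3.93×(T − 23) = 3466.3(T − 23)
3771.8 T = 79724 − 24415 = 55309
T ≈ 14.66 °C — above 0 °C, consistent with complete melting.

T_f ≈ 14.7 °C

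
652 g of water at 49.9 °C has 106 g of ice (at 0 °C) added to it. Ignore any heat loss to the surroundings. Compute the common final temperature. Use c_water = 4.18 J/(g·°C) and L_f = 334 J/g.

T_f ≈ 31.7 °C

Heat gained plus heat lost sum to zero:
fusion: m_ice L_f = 106·334 = 35404; meltwater 0→T: 106·4.18·T = 443.08 T; water cools: 652·4.18·(T − 49.9) = 2725.4(T − 49.9)
3168.4 T = 135995 − 35404 = 100591
T ≈ 31.75 °C — above 0 °C, consistent with complete melting.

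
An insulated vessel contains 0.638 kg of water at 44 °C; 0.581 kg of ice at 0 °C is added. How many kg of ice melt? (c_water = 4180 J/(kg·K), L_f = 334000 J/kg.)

m_melted ≈ 0.351 kg

Cooling the water to 0 °C releases 0.638·4180·44 = 117341 J.
To melt every bit of ice: 0.581·334000 = 194054 J.
117341 J < 194054 J, so only part of the ice melts and the system sits at 0 °C.
m_melted·334000 = 117341  ⇒  m_melted ≈ 0.3513 kg.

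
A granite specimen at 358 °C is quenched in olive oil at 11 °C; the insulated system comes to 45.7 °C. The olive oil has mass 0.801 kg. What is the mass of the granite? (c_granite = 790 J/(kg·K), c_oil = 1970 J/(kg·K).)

m ≈ 0.222 kg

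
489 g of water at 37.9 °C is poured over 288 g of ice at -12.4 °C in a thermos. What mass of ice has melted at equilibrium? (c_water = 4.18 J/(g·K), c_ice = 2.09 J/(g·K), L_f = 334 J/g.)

m_melted ≈ 210 g

Cooling the water to 0 °C releases 489×4.18×37.9 = 77468 J.
Warming the ice to 0 °C takes 288×2.09×12.4 = 7463.8 J, leaving 70005 J for melting.
Melting all 288 g of ice would need 288×334 = 96192 J.
That's not enough to melt it all — equilibrium is at 0 °C with ice remaining.
m_melted×334 = 70005  ⇒  m_melted ≈ 209.6 g.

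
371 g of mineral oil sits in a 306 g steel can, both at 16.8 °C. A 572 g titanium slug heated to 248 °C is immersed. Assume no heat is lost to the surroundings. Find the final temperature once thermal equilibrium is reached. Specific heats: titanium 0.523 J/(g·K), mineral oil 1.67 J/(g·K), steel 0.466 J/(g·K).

Energy conservation, ΣQ = 0:
572*0.523*(T − 248) + 371*1.67*(T − 16.8) + 306*0.466*(T − 16.8) = 0
(299.16 + 619.57 + 142.6) T = 299.16*248 + 619.57*16.8 + 142.6*16.8
T = 86995/1061.3 ≈ 81.97 °C

T_f ≈ 82.0 °C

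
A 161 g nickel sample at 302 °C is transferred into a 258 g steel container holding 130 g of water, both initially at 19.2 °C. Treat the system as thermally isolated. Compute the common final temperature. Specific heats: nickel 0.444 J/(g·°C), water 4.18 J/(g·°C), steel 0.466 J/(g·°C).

T_f ≈ 46.7 °C

T_f = Σ m_i c_i T_i / Σ m_i c_i:
T_f = (71.48×302 + 543.4×19.2 + 120.23×19.2) / (71.48 + 543.4 + 120.23)
    = 34330 / 735.11 ≈ 46.70 °C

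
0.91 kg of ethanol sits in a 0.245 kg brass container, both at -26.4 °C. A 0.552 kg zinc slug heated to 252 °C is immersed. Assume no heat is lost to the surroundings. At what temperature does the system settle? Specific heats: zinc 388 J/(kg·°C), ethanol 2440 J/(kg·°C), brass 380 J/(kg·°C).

T_f ≈ -2.8 °C

Net heat exchanged in the isolated system is zero:
0.552*388*(T − 252) + 0.91*2440*(T − (-26.4)) + 0.245*380*(T − (-26.4)) = 0
(214.18 + 2220.4 + 93.1) T = 214.18*252 + 2220.4*(-26.4) + 93.1*(-26.4)
T = -7104/2527.7 ≈ -2.81 °C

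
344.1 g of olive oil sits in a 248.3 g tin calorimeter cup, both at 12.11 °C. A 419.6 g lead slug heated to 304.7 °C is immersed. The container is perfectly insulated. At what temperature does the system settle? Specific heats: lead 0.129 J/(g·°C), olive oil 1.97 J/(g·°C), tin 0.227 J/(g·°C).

T_f ≈ 32.2 °C

Net heat exchanged in the isolated system is zero:
419.6·0.129·(T − 304.7) + 344.1·1.97·(T − 12.11) + 248.3·0.227·(T − 12.11) = 0
54.13(T − 304.7) + 677.88(T − 12.11) + 56.36(T − 12.11) = 0
788.37 T = 25385
T = 25385/788.37 ≈ 32.20 °C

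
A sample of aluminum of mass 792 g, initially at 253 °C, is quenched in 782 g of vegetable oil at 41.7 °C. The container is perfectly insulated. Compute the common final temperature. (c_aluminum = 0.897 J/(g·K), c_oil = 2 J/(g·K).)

T_f ≈ 107.7 °C

Taking heat into each body as positive, Σ m c ΔT = 0:
792×0.897×(T − 253) + 782×2×(T − 41.7) = 0
710.42(T − 253) + 1564(T − 41.7) = 0
(710.42 + 1564) T = 710.42×253 + 1564×41.7
T = 244956/2274.4 ≈ 107.70 °C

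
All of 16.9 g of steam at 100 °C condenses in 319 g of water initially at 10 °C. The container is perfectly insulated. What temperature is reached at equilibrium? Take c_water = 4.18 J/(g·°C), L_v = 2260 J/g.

Taking heat into each body as positive, Σ m c ΔT = 0:
steam→water at 100 °C releases m L_v = 16.9·2260 = 38194; condensate cools 100→T: 16.9·4.18·(T − 100) = 70.64(T − 100); original water: 1333.4(T − 10)
1404.1 T = 38194 + 7064.2 + 13334 = 58592
T ≈ 41.73 °C, under the boiling point, so the assumption holds.

T_f ≈ 41.7 °C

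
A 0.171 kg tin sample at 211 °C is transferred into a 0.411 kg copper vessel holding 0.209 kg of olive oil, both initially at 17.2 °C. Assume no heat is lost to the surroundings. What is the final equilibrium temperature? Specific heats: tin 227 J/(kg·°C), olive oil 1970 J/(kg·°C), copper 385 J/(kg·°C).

T_f ≈ 29.6 °C

Conservation of energy gives ΣQ = 0:
0.171·227·(T − 211) + 0.209·1970·(T − 17.2) + 0.411·385·(T − 17.2) = 0
(38.82 + 411.73 + 158.23) T = 38.82·211 + 411.73·17.2 + 158.23·17.2
T = 17994 / 608.78 = 29.6 °C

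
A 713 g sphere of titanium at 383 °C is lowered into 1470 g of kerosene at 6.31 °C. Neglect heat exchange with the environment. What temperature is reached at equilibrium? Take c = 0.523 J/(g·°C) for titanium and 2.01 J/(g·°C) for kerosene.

T_f ≈ 48.5 °C

T_f = Σ m_i c_i T_i / Σ m_i c_i:
T_f = (372.9*383 + 2954.7*6.31) / (372.9 + 2954.7)
    = 161464 / 3327.6 ≈ 48.52 °C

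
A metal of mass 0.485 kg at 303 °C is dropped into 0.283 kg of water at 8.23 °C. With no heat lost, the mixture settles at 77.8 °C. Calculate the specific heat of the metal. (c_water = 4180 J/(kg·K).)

Setting the total heat transfer to zero:
0.485·c·(77.8 − 303) + 0.283·4180·(77.8 − 8.23) = 0
-109.22 c = -82297
c = -82297/-109.22 ≈ 753.5 J/(kg·K)

c ≈ 753 J/(kg·K)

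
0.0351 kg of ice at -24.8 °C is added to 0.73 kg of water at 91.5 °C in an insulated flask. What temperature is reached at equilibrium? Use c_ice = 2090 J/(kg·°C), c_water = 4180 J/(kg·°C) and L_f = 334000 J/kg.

Heat gained plus heat lost sum to zero:
ice -24.8→0 °C: 0.0351×2090×24.8 = 1819.3
  melt ice: 0.0351×334000 = 11723
  meltwater 0→T: 0.0351×4180×T = 146.72 T
  water: 3051.4(T − 91.5)
3198.1 T = 279203 − 13543 = 265660
T ≈ 83.07 °C. Since T > 0 °C, the all-ice-melts assumption holds.

T_f ≈ 83.1 °C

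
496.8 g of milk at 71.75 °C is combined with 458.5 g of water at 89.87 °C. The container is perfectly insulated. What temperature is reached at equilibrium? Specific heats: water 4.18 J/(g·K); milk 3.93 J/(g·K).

With ΣQ=0 the equilibrium temperature is the m·c-weighted mean:
T_f = (1916.5·89.87 + 1952.4·71.75) / (1916.5 + 1952.4)
    = 312325 / 3869 ≈ 80.73 °C

T_f ≈ 80.7 °C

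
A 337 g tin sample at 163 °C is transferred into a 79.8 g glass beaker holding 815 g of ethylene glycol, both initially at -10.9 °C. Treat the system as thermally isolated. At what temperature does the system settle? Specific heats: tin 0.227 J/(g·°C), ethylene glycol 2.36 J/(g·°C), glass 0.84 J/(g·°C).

T_f is the heat-capacity-weighted average of the initial temperatures:
T_f = (76.5×163 + 1923.4×(-10.9) + 67.03×(-10.9)) / (76.5 + 1923.4 + 67.03)
    = -9226.4 / 2066.9 ≈ -4.46 °C

T_f ≈ -4.5 °C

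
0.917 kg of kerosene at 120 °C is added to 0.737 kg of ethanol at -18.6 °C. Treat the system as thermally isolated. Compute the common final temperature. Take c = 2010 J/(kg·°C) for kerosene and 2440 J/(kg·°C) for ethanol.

T_f ≈ 51.6 °C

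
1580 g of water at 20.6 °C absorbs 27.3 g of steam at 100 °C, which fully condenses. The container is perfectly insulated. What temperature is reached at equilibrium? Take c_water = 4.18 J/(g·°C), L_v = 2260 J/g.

T_f ≈ 31.1 °C

Setting the total heat transfer to zero:
latent heat released on condensation: 27.3·2260 = 61698
  condensed water 100 °C→T: 114.11(T − 100)
  water warms: 1580·4.18·(T − 20.6) = 6604.4(T − 20.6)
6718.5 T = 61698 + 11411 + 136051 = 209160
T ≈ 31.13 °C (< 100 °C, so full condensation is consistent).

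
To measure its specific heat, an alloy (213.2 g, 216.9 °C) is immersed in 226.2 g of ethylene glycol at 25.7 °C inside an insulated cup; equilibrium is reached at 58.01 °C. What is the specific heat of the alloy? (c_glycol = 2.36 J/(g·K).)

c ≈ 0.509 J/(g·K)

m_s c (T_s − T_f) = m_glycol c_glycol (T_f − T_0):
213.2×c×(216.9 − 58.01) = 226.2×2.36×(58.01 − 25.7)
33875 c = 17248  ⇒  c ≈ 0.5092 J/(g·K)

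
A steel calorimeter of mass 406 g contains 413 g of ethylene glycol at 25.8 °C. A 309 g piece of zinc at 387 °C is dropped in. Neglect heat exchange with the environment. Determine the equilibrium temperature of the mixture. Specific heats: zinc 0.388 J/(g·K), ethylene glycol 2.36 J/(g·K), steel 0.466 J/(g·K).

T_f ≈ 59.5 °C

Conservation of energy gives ΣQ = 0:
309·0.388·(T − 387) + 413·2.36·(T − 25.8) + 406·0.466·(T − 25.8) = 0
1283.8 T = 76426
T = 76426/1283.8 ≈ 59.53 °C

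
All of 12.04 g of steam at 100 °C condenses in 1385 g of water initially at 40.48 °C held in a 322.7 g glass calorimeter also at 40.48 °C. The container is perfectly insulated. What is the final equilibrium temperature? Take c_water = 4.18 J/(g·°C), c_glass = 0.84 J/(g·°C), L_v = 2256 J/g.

T_f ≈ 45.4 °C

Sum of m c ΔT and latent-heat terms is zero:
steam→water at 100 °C releases m L_v = 12.04·2256 = 27162
  condensed water 100 °C→T: 50.33(T − 100)
  original water: 5789.3(T − 40.48)
  cup: 271.07(T − 40.48)
6110.7 T = 27162 + 5032.7 + 245324 = 277519
T ≈ 45.42 °C — below 100 °C, confirming all the steam condensed.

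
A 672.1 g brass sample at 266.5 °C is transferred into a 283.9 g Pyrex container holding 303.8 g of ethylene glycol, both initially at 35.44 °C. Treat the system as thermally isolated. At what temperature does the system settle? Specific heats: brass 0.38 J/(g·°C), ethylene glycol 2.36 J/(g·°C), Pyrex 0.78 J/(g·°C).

Setting the total heat transfer to zero:
672.1·0.38·(T − 266.5) + 303.8·2.36·(T − 35.44) + 283.9·0.78·(T − 35.44) = 0
(255.4 + 716.97 + 221.44) T = 255.4·266.5 + 716.97·35.44 + 221.44·35.44
T = 101321/1193.8 ≈ 84.87 °C

T_f ≈ 84.9 °C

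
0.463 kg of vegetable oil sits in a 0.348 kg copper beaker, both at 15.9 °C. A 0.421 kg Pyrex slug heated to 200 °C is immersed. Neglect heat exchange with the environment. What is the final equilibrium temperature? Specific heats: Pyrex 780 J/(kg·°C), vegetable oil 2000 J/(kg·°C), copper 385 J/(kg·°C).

Conservation of energy gives ΣQ = 0:
0.421·780·(T − 200) + 0.463·2000·(T − 15.9) + 0.348·385·(T − 15.9) = 0
328.38(T − 200) + 926(T − 15.9) + 133.98(T − 15.9) = 0
1388.4 T = 82530
T ≈ 59.44 °C

T_f ≈ 59.4 °C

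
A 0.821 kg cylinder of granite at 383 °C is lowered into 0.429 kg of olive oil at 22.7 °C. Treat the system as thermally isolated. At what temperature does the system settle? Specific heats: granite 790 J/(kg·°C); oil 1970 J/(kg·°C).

T_f ≈ 179.1 °C

Setting the total heat transfer to zero:
0.821*790*(T − 383) + 0.429*1970*(T − 22.7) = 0
1493.7 T = 267594
T = 267594/1493.7 ≈ 179.15 °C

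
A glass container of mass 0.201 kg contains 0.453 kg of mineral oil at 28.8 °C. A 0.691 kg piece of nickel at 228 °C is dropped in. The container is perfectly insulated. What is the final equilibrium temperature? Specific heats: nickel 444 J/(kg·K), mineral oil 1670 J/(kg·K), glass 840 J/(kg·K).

T_f ≈ 78.4 °C

T_f is the heat-capacity-weighted average of the initial temperatures:
T_f = (306.8·228 + 756.51·28.8 + 168.84·28.8) / (306.8 + 756.51 + 168.84)
    = 96601 / 1232.2 ≈ 78.40 °C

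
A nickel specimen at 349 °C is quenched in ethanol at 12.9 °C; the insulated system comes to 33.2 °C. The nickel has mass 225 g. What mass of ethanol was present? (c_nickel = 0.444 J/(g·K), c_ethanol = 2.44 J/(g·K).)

m ≈ 637 g

Heat lost by the nickel = heat gained by the ethanol:
225·0.444·(349 − 33.2) = m·2.44·(33.2 − 12.9)
49.53 m = 31548  ⇒  m ≈ 636.9 g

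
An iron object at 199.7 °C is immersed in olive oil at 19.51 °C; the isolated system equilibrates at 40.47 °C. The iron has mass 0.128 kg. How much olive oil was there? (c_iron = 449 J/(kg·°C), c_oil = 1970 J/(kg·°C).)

Heat lost by the iron = heat gained by the oil:
0.128×449×(199.7 − 40.47) = m×1970×(40.47 − 19.51)
41291 m = 9151.3  ⇒  m ≈ 0.2216 kg

m ≈ 0.222 kg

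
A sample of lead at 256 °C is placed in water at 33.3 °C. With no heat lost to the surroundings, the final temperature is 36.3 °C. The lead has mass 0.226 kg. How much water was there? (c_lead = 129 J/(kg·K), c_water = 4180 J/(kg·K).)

|Q_lead| = |Q_water|:
0.226·129·(256 − 36.3) = m·4180·(36.3 − 33.3)
12540 m = 6405.1  ⇒  m ≈ 0.5108 kg

m ≈ 0.511 kg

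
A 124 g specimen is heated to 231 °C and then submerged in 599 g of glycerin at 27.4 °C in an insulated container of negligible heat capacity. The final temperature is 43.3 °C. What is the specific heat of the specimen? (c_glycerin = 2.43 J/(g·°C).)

Let T be the final temperature. ΣQ_i = 0:
124×c×(43.3 − 231) + 599×2.43×(43.3 − 27.4) = 0
-23275 c = -23144
c = -23144/-23275 ≈ 0.9944 J/(g·°C)

c ≈ 0.994 J/(g·°C)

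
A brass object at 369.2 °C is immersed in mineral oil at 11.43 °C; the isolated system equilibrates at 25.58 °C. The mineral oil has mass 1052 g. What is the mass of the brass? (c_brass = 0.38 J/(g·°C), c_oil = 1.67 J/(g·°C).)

m ≈ 190 g

Heat lost by the brass = heat gained by the oil:
m·0.38·(369.2 − 25.58) = 1052·1.67·(25.58 − 11.43)
130.58 m = 24859  ⇒  m ≈ 190.4 g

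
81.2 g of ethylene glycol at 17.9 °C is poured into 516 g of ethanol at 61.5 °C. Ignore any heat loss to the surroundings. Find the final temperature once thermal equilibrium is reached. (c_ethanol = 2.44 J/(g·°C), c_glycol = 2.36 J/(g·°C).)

Energy conservation, ΣQ = 0:
516×2.44×(T − 61.5) + 81.2×2.36×(T − 17.9) = 0
(1259 + 191.63) T = 1259×61.5 + 191.63×17.9
T = 80861/1450.7 ≈ 55.74 °C

T_f ≈ 55.7 °C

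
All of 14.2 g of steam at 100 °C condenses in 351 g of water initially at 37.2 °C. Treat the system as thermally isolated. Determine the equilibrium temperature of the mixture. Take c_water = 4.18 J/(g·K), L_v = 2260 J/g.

T_f ≈ 60.7 °C

Energy conservation, ΣQ = 0:
steam→water at 100 °C releases m L_v = 14.2·2260 = 32092
  condensate cools 100→T: 14.2·4.18·(T − 100) = 59.36(T − 100)
  original water: 1467.2(T − 37.2)
1526.5 T = 32092 + 5935.6 + 54579 = 92607
T ≈ 60.66 °C — below 100 °C, confirming all the steam condensed.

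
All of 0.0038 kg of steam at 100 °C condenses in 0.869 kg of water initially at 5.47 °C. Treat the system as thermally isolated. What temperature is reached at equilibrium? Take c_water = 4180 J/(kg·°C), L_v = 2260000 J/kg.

T_f ≈ 8.2 °C

Taking heat into each body as positive, Σ m c ΔT = 0:
condense steam: −0.0038·2260000 = −8588
  condensed water 100 °C→T: 15.88(T − 100)
  water warms: 0.869·4180·(T − 5.47) = 3632.4(T − 5.47)
3648.3 T = 8588 + 1588.4 + 19869 = 30046
T ≈ 8.24 °C, under the boiling point, so the assumption holds.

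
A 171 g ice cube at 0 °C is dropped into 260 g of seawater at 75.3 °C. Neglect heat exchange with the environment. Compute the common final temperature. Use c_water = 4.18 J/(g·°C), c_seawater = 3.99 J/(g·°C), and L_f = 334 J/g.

T_f ≈ 12.0 °C

Setting the total heat transfer to zero:
fusion: m_ice L_f = 171×334 = 57114
  warm the meltwater: 714.78 T
  seawater cools: 260×3.99×(T − 75.3) = 1037.4(T − 75.3)
1752.2 T = 78116 − 57114 = 21002
T ≈ 11.99 °C — above 0 °C, consistent with complete melting.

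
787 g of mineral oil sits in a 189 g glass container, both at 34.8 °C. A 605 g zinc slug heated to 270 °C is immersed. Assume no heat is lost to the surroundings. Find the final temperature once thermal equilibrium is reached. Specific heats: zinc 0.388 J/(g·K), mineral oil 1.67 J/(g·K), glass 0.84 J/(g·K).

T_f ≈ 67.1 °C

Net heat exchanged in the isolated system is zero:
605*0.388*(T − 270) + 787*1.67*(T − 34.8) + 189*0.84*(T − 34.8) = 0
(234.74 + 1314.3 + 158.76) T = 234.74*270 + 1314.3*34.8 + 158.76*34.8
T = 114642/1707.8 ≈ 67.13 °C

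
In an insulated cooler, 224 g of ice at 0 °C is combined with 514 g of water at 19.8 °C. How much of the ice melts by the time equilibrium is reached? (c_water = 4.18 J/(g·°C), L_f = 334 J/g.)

m_melted ≈ 127 g

Cooling the water to 0 °C releases 514·4.18·19.8 = 42541 J.
To melt every bit of ice: 224·334 = 74816 J.
42541 J < 74816 J, so only part of the ice melts and the system sits at 0 °C.
m_melt = 42541 / L_f = 127.4 g.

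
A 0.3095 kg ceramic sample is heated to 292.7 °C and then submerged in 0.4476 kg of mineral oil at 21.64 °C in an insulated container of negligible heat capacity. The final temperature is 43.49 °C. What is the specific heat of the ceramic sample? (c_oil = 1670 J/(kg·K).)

c ≈ 212 J/(kg·K)

Heat gained plus heat lost sum to zero:
0.3095·c·(43.49 − 292.7) + 0.4476·1670·(43.49 − 21.64) = 0
-77.13 c = -16333
c = -16333/-77.13 ≈ 211.8 J/(kg·K)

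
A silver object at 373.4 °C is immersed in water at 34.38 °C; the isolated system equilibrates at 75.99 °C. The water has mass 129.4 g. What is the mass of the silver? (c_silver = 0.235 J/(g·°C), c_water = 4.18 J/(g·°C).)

|Q_silver| = |Q_water|:
m×0.235×(373.4 − 75.99) = 129.4×4.18×(75.99 − 34.38)
69.89 m = 22507  ⇒  m ≈ 322 g

m ≈ 322 g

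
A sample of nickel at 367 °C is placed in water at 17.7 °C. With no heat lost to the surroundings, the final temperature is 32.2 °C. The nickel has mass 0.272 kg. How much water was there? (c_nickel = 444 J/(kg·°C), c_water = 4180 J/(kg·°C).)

Heat gained plus heat lost sum to zero:
0.272×444×(32.2 − 367) + m×4180×(32.2 − 17.7) = 0
60610 m = 40433
m = 40433/60610 ≈ 0.6671 kg

m ≈ 0.667 kg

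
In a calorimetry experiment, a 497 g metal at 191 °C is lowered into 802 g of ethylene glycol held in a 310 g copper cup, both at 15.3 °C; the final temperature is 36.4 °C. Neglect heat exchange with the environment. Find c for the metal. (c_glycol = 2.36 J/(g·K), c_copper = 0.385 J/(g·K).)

Setting the total heat transfer to zero:
497×c×(36.4 − 191) + 802×2.36×(36.4 − 15.3) + 310×0.385×(36.4 − 15.3) = 0
-76836 c = -42455
c = -42455/-76836 ≈ 0.5525 J/(g·K)

c ≈ 0.553 J/(g·K)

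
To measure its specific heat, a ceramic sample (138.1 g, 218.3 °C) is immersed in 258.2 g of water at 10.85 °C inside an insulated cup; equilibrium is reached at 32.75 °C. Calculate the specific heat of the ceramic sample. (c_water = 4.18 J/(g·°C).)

c ≈ 0.922 J/(g·°C)

Heat lost by the ceramic sample = heat gained by the water:
138.1×c×(218.3 − 32.75) = 258.2×4.18×(32.75 − 10.85)
25624 c = 23636  ⇒  c ≈ 0.9224 J/(g·°C)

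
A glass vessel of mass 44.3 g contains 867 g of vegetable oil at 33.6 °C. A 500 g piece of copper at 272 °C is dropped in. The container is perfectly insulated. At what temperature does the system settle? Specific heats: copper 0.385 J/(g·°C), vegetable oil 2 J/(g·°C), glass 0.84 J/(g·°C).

Let T be the final temperature. ΣQ_i = 0:
500*0.385*(T − 272) + 867*2*(T − 33.6) + 44.3*0.84*(T − 33.6) = 0
192.5(T − 272) + 1734(T − 33.6) + 37.21(T − 33.6) = 0
1963.7 T = 111873
T ≈ 56.97 °C

T_f ≈ 57.0 °C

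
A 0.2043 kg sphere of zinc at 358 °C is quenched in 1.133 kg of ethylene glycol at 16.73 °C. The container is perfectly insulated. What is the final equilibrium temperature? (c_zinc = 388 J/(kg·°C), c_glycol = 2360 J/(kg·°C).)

T_f ≈ 26.6 °C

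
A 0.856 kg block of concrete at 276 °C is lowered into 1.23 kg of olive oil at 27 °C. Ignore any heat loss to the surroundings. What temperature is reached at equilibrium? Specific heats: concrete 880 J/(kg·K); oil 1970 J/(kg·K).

T_f ≈ 86.1 °C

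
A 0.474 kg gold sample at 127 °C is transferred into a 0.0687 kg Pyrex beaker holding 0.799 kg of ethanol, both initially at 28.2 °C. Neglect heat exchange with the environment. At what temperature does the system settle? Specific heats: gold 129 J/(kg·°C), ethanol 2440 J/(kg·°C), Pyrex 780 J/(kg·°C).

With ΣQ=0 the equilibrium temperature is the m·c-weighted mean:
T_f = (61.15·127 + 1949.6·28.2 + 53.59·28.2) / (61.15 + 1949.6 + 53.59)
    = 64254 / 2064.3 ≈ 31.13 °C

T_f ≈ 31.1 °C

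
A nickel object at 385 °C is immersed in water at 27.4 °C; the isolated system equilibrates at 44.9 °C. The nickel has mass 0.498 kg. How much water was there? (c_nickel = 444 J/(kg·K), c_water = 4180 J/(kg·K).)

m ≈ 1.03 kg

Heat lost by the nickel = heat gained by the water:
0.498·444·(385 − 44.9) = m·4180·(44.9 − 27.4)
73150 m = 75200  ⇒  m ≈ 1.028 kg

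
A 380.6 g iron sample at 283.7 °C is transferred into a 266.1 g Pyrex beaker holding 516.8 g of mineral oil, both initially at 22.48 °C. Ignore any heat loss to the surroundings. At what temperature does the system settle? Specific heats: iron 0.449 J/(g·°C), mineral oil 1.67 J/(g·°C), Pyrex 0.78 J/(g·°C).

T_f ≈ 58.4 °C

Conservation of energy gives ΣQ = 0:
380.6*0.449*(T − 283.7) + 516.8*1.67*(T − 22.48) + 266.1*0.78*(T − 22.48) = 0
170.89(T − 283.7) + 863.06(T − 22.48) + 207.56(T − 22.48) = 0
(170.89 + 863.06 + 207.56) T = 170.89*283.7 + 863.06*22.48 + 207.56*22.48
T = 72549 / 1241.5 = 58.4 °C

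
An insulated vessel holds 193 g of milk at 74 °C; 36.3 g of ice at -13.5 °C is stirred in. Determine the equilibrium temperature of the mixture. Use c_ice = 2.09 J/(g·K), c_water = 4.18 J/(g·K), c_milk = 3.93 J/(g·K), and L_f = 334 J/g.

T_f ≈ 47.2 °C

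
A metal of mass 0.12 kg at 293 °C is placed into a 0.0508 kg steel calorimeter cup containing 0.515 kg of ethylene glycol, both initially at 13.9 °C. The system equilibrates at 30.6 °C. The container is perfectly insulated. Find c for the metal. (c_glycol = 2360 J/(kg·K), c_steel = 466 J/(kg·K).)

c ≈ 657 J/(kg·K)

Taking heat into each body as positive, Σ m c ΔT = 0:
0.12·c·(30.6 − 293) + 0.515·2360·(30.6 − 13.9) + 0.0508·466·(30.6 − 13.9) = 0
-31.49 c = -20693
c = -20693/-31.49 ≈ 657.2 J/(kg·K)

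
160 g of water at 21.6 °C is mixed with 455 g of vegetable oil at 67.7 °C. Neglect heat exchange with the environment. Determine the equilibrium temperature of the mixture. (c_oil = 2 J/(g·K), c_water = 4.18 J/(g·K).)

T_f ≈ 48.2 °C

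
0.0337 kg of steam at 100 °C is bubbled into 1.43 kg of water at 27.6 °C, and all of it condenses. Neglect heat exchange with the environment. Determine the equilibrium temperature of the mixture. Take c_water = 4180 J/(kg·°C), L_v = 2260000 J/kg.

T_f ≈ 41.7 °C

Net heat exchanged in the isolated system is zero:
latent heat released on condensation: 0.0337×2260000 = 76162; condensate cools 100→T: 0.0337×4180×(T − 100) = 140.87(T − 100); water warms: 1.43×4180×(T − 27.6) = 5977.4(T − 27.6)
6118.3 T = 76162 + 14087 + 164976 = 255225
T ≈ 41.72 °C, under the boiling point, so the assumption holds.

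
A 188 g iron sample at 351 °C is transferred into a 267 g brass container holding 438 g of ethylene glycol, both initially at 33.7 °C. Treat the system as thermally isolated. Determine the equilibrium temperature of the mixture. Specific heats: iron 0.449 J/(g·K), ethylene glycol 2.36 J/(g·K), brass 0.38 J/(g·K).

Taking heat into each body as positive, Σ m c ΔT = 0:
188*0.449*(T − 351) + 438*2.36*(T − 33.7) + 267*0.38*(T − 33.7) = 0
1219.6 T = 67883
T = 67883 / 1219.6 = 55.7 °C

T_f ≈ 55.7 °C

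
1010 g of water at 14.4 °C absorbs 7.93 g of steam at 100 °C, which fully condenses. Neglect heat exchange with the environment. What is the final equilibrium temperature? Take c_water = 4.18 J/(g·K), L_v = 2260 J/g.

T_f ≈ 19.3 °C

Taking heat into each body as positive, Σ m c ΔT = 0:
latent heat released on condensation: 7.93·2260 = 17922
  condensate cools 100→T: 7.93·4.18·(T − 100) = 33.15(T − 100)
  water warms: 1010·4.18·(T − 14.4) = 4221.8(T − 14.4)
4254.9 T = 17922 + 3314.7 + 60794 = 82030
T ≈ 19.28 °C, under the boiling point, so the assumption holds.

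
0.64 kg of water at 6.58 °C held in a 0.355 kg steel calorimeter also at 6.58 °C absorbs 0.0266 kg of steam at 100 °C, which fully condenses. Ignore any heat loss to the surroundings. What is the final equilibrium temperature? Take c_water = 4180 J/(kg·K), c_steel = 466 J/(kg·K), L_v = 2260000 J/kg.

T_f ≈ 30.5 °C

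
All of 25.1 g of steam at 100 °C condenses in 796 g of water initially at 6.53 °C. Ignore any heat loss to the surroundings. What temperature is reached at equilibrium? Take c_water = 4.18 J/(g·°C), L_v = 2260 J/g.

Setting the total heat transfer to zero:
latent heat released on condensation: 25.1×2260 = 56726; condensate cools 100→T: 25.1×4.18×(T − 100) = 104.92(T − 100); water warms: 796×4.18×(T − 6.53) = 3327.3(T − 6.53)
3432.2 T = 56726 + 10492 + 21727 = 88945
T ≈ 25.91 °C (< 100 °C, so full condensation is consistent).

T_f ≈ 25.9 °C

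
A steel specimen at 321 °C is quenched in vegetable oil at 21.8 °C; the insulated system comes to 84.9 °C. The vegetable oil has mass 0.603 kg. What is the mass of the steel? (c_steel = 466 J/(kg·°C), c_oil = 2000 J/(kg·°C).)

m ≈ 0.692 kg

Energy conservation, ΣQ = 0:
m×466×(84.9 − 321) + 0.603×2000×(84.9 − 21.8) = 0
-110023 m = -76099
m = -76099/-110023 ≈ 0.6917 kg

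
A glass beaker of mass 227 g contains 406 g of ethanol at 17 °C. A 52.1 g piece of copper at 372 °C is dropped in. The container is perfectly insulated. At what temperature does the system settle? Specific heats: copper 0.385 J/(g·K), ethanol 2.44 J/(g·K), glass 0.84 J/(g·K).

T_f ≈ 22.9 °C

T_f is the heat-capacity-weighted average of the initial temperatures:
T_f = (20.06*372 + 990.64*17 + 190.68*17) / (20.06 + 990.64 + 190.68)
    = 27544 / 1201.4 ≈ 22.93 °C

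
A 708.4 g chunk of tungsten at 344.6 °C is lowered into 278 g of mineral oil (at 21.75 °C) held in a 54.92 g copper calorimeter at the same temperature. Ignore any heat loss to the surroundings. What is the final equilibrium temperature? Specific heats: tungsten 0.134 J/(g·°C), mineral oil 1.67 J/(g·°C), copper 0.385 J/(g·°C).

Net heat exchanged in the isolated system is zero:
708.4*0.134*(T − 344.6) + 278*1.67*(T − 21.75) + 54.92*0.385*(T − 21.75) = 0
94.93(T − 344.6) + 464.26(T − 21.75) + 21.14(T − 21.75) = 0
580.33 T = 43269
T = 43269 / 580.33 = 74.6 °C

T_f ≈ 74.6 °C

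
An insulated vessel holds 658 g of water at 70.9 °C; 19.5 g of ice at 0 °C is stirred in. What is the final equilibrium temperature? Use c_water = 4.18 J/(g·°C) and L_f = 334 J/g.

T_f ≈ 66.6 °C

Heat gained plus heat lost sum to zero:
latent heat to melt: 19.5·334 = 6513; warm the meltwater: 81.51 T; water cools: 658·4.18·(T − 70.9) = 2750.4(T − 70.9)
2831.9 T = 195006 − 6513 = 188493
T ≈ 66.56 °C (positive, so assuming full melt was valid).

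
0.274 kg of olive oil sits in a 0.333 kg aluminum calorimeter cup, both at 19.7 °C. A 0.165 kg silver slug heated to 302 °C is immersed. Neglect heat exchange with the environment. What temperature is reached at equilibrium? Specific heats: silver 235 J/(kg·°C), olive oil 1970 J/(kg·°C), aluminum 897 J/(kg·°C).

T_f ≈ 32.2 °C

Taking heat into each body as positive, Σ m c ΔT = 0:
0.165×235×(T − 302) + 0.274×1970×(T − 19.7) + 0.333×897×(T − 19.7) = 0
(38.77 + 539.78 + 298.7) T = 38.77×302 + 539.78×19.7 + 298.7×19.7
T ≈ 32.18 °C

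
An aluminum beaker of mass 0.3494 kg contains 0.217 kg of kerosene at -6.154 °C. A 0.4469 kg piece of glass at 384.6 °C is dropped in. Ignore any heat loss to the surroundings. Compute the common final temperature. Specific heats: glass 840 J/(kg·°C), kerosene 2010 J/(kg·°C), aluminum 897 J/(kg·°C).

Heat gained plus heat lost sum to zero:
0.4469·840·(T − 384.6) + 0.217·2010·(T − (-6.154)) + 0.3494·897·(T − (-6.154)) = 0
375.4(T − 384.6) + 436.17(T − (-6.154)) + 313.41(T − (-6.154)) = 0
(375.4 + 436.17 + 313.41) T = 375.4·384.6 + 436.17·(-6.154) + 313.41·(-6.154)
T = 139764 / 1125 = 124 °C

T_f ≈ 124.2 °C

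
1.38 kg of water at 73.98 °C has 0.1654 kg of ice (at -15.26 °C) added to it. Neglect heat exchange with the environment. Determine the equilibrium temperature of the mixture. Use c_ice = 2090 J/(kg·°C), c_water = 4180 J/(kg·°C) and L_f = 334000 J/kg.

T_f ≈ 56.7 °C

Heat gained plus heat lost sum to zero:
ice -15.26→0 °C: 0.1654×2090×15.26 = 5275.2; latent heat to melt: 0.1654×334000 = 55244; meltwater 0→T: 0.1654×4180×T = 691.37 T; water: 5768.4(T − 73.98)
6459.8 T = 426746 − 60519 = 366227
T ≈ 56.69 °C (positive, so assuming full melt was valid).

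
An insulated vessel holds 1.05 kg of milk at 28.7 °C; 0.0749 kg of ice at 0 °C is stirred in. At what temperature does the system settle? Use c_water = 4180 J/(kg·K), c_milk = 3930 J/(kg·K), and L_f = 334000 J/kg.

Taking heat into each body as positive, Σ m c ΔT = 0:
melt ice: 0.0749×334000 = 25017; warm the meltwater: 313.08 T; milk: 4126.5(T − 28.7)
4439.6 T = 118431 − 25017 = 93414
T ≈ 21.04 °C (positive, so assuming full melt was valid).

T_f ≈ 21.0 °C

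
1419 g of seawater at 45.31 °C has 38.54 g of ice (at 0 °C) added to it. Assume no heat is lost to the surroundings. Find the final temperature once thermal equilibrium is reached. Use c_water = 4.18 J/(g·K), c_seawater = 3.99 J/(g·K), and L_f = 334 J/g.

T_f ≈ 41.8 °C

Heat gained plus heat lost sum to zero:
fusion: m_ice L_f = 38.54×334 = 12872; meltwater 0→T: 38.54×4.18×T = 161.1 T; seawater cools: 1419×3.99×(T − 45.31) = 5661.8(T − 45.31)
5822.9 T = 256537 − 12872 = 243664
T ≈ 41.85 °C (positive, so assuming full melt was valid).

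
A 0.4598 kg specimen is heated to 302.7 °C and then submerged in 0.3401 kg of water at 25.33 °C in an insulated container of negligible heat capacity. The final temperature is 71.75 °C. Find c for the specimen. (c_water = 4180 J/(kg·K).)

m_s c (T_s − T_f) = m_water c_water (T_f − T_0):
0.4598×c×(302.7 − 71.75) = 0.3401×4180×(71.75 − 25.33)
106.19 c = 65992  ⇒  c ≈ 621.4 J/(kg·K)

c ≈ 621 J/(kg·K)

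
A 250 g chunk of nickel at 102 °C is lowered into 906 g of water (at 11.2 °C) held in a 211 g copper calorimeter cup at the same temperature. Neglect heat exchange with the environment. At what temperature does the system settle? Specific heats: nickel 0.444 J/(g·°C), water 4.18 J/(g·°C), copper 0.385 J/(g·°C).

T_f ≈ 13.7 °C

Conservation of energy gives ΣQ = 0:
250·0.444·(T − 102) + 906·4.18·(T − 11.2) + 211·0.385·(T − 11.2) = 0
(111 + 3787.1 + 81.23) T = 111·102 + 3787.1·11.2 + 81.23·11.2
T ≈ 13.73 °C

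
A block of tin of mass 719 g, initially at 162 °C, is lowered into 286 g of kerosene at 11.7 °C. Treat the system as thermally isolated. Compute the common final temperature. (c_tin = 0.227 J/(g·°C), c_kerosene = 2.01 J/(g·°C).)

T_f is the heat-capacity-weighted average of the initial temperatures:
T_f = (163.21·162 + 574.86·11.7) / (163.21 + 574.86)
    = 33166 / 738.07 ≈ 44.94 °C

T_f ≈ 44.9 °C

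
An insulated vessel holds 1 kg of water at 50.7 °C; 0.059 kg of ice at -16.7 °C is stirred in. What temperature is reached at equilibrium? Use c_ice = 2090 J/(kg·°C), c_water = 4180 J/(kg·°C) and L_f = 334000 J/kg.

Energy conservation, ΣQ = 0:
warm ice to 0 °C: 0.059·2090·(0 − (-16.7)) = 2059.3; melt ice: 0.059·334000 = 19706; meltwater 0→T: 0.059·4180·T = 246.62 T; water: 4180(T − 50.7)
4426.6 T = 211926 − 21765 = 190161
T ≈ 42.96 °C (positive, so assuming full melt was valid).

T_f ≈ 43.0 °C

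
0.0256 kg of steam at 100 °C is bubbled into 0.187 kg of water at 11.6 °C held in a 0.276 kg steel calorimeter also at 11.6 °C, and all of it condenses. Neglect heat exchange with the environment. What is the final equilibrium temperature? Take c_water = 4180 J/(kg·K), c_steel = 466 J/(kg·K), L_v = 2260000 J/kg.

T_f ≈ 77.8 °C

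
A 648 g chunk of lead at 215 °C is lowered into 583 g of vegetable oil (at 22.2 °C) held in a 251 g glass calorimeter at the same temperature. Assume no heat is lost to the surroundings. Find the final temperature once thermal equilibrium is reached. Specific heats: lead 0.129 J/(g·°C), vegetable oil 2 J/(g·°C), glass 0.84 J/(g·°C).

T_f ≈ 33.2 °C

Energy conservation, ΣQ = 0:
648*0.129*(T − 215) + 583*2*(T − 22.2) + 251*0.84*(T − 22.2) = 0
(83.59 + 1166 + 210.84) T = 83.59*215 + 1166*22.2 + 210.84*22.2
T ≈ 33.24 °C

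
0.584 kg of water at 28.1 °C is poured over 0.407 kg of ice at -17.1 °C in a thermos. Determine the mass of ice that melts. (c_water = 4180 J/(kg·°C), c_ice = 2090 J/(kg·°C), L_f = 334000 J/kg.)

m_melted ≈ 0.162 kg

Heat available from the water dropping to 0 °C: 0.584·4180·28.1 = 68595 J.
Of that, 0.407·2090·17.1 = 14546 J goes to bring the ice to 0 °C, leaving 54050 J.
Fully melting the ice requires m_ice L_f = 0.407·334000 = 135938 J.
That's not enough to melt it all — equilibrium is at 0 °C with ice remaining.
Mass melted = 54050/334000 ≈ 0.1618 kg.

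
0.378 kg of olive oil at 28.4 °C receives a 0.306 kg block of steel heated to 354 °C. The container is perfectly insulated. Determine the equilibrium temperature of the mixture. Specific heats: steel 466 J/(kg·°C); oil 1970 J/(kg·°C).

T_f ≈ 80.7 °C

Heat lost by the steel equals heat gained by the oil:
0.306·466·(354 − T) = 0.378·1970·(T − 28.4)
142.6(354 − T) = 744.66(T − 28.4)
887.26 T = 71627  ⇒  T ≈ 80.73 °C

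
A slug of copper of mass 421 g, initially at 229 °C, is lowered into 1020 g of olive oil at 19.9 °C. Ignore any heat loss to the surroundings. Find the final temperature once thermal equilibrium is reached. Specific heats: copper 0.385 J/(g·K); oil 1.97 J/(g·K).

Set heat shed by the hot body equal to heat absorbed by the cold body:
421*0.385*(229 − T) = 1020*1.97*(T − 19.9)
162.09(229 − T) = 2009.4(T − 19.9)
2171.5 T = 77105  ⇒  T ≈ 35.51 °C

T_f ≈ 35.5 °C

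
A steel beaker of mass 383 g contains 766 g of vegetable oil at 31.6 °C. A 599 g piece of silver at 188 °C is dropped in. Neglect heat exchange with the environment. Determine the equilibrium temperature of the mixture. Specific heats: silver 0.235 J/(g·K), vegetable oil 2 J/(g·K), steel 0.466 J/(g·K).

Setting the total heat transfer to zero:
599*0.235*(T − 188) + 766*2*(T − 31.6) + 383*0.466*(T − 31.6) = 0
140.76(T − 188) + 1532(T − 31.6) + 178.48(T − 31.6) = 0
1851.2 T = 80515
T = 80515 / 1851.2 = 43.5 °C

T_f ≈ 43.5 °C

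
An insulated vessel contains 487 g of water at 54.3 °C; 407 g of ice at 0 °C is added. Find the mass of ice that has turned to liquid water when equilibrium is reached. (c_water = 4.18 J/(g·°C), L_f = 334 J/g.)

m_melted ≈ 331 g

Heat available from the water dropping to 0 °C: 487·4.18·54.3 = 110536 J.
Fully melting the ice requires m_ice L_f = 407·334 = 135938 J.
110536 J < 135938 J, so only part of the ice melts and the system sits at 0 °C.
m_melt = 110536 / L_f = 330.9 g.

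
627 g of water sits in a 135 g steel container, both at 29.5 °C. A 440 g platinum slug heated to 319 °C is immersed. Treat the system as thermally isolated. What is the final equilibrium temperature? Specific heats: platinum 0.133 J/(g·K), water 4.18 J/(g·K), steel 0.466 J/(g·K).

Energy conservation, ΣQ = 0:
440×0.133×(T − 319) + 627×4.18×(T − 29.5) + 135×0.466×(T − 29.5) = 0
58.52(T − 319) + 2620.9(T − 29.5) + 62.91(T − 29.5) = 0
(58.52 + 2620.9 + 62.91) T = 58.52×319 + 2620.9×29.5 + 62.91×29.5
T = 97839/2742.3 ≈ 35.68 °C

T_f ≈ 35.7 °C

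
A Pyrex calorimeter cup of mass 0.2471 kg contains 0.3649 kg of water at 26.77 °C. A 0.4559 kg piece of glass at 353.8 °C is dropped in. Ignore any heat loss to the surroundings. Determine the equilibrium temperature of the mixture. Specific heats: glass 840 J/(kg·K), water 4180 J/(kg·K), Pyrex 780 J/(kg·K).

T_f ≈ 86.4 °C

Net heat exchanged in the isolated system is zero:
0.4559×840×(T − 353.8) + 0.3649×4180×(T − 26.77) + 0.2471×780×(T − 26.77) = 0
382.96(T − 353.8) + 1525.3(T − 26.77) + 192.74(T − 26.77) = 0
(382.96 + 1525.3 + 192.74) T = 382.96×353.8 + 1525.3×26.77 + 192.74×26.77
T = 181481/2101 ≈ 86.38 °C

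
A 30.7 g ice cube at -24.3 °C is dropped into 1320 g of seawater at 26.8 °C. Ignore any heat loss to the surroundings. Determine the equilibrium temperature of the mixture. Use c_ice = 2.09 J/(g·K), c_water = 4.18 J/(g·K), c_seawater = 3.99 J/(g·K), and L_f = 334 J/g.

T_f ≈ 24.0 °C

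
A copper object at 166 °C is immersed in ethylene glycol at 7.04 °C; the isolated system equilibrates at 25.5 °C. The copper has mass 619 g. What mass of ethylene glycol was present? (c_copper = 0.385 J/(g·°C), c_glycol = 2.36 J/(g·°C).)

|Q_copper| = |Q_glycol|:
619·0.385·(166 − 25.5) = m·2.36·(25.5 − 7.04)
43.57 m = 33483  ⇒  m ≈ 768.6 g

m ≈ 769 g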